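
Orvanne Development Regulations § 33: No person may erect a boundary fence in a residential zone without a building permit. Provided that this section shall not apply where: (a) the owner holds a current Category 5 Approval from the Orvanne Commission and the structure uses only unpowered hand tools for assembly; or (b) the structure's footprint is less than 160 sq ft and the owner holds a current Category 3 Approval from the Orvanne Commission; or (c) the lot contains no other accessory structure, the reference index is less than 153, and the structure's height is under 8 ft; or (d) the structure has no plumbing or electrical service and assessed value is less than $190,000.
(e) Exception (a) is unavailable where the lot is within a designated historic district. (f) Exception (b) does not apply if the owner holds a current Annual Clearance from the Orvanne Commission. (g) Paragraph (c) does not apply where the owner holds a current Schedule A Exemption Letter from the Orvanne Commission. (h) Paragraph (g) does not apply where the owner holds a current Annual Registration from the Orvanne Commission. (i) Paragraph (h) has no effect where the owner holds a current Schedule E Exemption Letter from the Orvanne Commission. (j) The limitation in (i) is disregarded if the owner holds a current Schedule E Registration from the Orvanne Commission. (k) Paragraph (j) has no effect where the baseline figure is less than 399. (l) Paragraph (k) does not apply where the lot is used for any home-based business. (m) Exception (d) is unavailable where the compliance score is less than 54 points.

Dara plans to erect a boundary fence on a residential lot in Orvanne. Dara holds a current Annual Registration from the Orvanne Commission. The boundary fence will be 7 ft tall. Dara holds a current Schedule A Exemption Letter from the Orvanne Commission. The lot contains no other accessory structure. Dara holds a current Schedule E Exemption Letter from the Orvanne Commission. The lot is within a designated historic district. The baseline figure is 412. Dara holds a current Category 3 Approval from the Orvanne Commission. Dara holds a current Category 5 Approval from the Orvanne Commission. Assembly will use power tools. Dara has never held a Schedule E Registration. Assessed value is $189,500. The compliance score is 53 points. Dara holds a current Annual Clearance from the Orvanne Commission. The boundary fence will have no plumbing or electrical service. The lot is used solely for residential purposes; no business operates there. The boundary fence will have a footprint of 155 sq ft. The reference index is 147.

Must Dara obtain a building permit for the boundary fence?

Exception (a) fails — assembly uses power tools.
Exception (b)'s conditions are all satisfied: the structure's footprint is 155 sq ft, less than the 160 sq ft limit; a current Category 3 Approval is held. Turning to paragraph (f): (f) operates against (b): a current Annual Clearance is held. So (b) is unavailable.
Exception (c): the lot has no other accessory structure; the reference index is 147, less than the 153 limit; the structure's height is 7 ft, under the 8 ft limit — every condition holds. But applying paragraphs (g)–(l): (g) operates — a current Schedule A Exemption Letter is held. (h) would limit (g) — a current Annual Registration is held — but (i) sets (h) aside: (i) operates — a current Schedule E Exemption Letter is held. (j), which would lift (i), is not triggered — no current Schedule E Registration is held. (c) is therefore removed.
All of (d)'s requirements are met (there is no plumbing or electrical service; assessed value is $189,500, less than the $190,000 limit). Turning to paragraph (m): (m) operates against (d): the compliance score is 53 points, less than the 54 points limit. So (d) is unavailable.
No exception is made out. Dara falls within the general rule.

Yes — Dara must obtain a building permit.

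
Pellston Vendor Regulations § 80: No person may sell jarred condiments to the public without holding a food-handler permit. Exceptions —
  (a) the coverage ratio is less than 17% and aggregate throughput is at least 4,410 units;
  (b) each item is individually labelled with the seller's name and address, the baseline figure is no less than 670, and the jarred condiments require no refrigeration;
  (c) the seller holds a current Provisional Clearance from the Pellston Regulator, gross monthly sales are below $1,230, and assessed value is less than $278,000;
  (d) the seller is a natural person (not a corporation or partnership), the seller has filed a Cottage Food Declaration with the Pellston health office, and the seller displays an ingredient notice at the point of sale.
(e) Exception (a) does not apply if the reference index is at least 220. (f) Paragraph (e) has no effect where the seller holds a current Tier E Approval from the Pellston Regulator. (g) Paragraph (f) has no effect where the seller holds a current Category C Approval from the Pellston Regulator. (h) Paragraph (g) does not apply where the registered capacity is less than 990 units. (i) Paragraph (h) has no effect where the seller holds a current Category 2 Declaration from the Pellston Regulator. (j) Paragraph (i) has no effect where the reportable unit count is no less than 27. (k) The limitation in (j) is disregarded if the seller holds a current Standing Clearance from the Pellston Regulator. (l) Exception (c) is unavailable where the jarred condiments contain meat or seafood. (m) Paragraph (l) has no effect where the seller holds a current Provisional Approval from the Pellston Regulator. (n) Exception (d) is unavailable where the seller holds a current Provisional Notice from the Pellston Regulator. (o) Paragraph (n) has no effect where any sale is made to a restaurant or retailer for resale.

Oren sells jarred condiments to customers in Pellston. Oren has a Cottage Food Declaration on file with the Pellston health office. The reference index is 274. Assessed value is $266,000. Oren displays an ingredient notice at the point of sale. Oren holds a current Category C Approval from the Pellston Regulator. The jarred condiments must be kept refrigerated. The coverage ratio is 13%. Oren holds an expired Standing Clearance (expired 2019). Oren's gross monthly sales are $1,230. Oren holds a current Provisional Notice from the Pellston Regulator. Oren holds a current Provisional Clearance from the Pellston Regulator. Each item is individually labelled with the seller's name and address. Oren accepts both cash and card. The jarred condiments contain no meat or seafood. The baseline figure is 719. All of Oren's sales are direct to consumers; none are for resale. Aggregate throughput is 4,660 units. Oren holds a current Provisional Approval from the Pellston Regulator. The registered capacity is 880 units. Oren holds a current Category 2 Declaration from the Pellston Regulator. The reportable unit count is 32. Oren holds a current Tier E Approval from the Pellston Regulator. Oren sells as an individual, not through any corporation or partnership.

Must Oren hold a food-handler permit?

No — exception (a) applies; Oren is not required to hold a food-handler permit.

Exception (a) is satisfied on its face — the coverage ratio is 13%, less than the 17% limit; aggregate throughput is 4,660 units, meeting the 4,410 units threshold. As to paragraphs (e)–(k): (e) operates (the reference index is 274, meeting the 220 threshold), but yields to (f): (f) is triggered — a current Tier E Approval is held. (g) is engaged (a current Category C Approval is held), but is itself disapplied by (h): (h) operates against (g): the registered capacity is 880 units, less than the 990 units limit. (i) would limit (h) — a current Category 2 Declaration is held — but (j) sets (i) aside: (j) operates — the reportable unit count is 32, meeting the 27 threshold. (k), which would lift (j), is not triggered — no current Standing Clearance is held. (a) remains available.
Exception (b) does not apply: the jarred condiments require refrigeration.
Exception (c) fails — gross monthly sales are $1,230, not below $1,230.
Exception (d) is satisfied on its face — the seller is a natural person; a Cottage Food Declaration is on file; an ingredient notice is displayed. But applying paragraphs (n)–(o): (n) operates — a current Provisional Notice is held. (o), which would lift (n), is inapplicable — no sales are for resale. Exception (d) does not apply.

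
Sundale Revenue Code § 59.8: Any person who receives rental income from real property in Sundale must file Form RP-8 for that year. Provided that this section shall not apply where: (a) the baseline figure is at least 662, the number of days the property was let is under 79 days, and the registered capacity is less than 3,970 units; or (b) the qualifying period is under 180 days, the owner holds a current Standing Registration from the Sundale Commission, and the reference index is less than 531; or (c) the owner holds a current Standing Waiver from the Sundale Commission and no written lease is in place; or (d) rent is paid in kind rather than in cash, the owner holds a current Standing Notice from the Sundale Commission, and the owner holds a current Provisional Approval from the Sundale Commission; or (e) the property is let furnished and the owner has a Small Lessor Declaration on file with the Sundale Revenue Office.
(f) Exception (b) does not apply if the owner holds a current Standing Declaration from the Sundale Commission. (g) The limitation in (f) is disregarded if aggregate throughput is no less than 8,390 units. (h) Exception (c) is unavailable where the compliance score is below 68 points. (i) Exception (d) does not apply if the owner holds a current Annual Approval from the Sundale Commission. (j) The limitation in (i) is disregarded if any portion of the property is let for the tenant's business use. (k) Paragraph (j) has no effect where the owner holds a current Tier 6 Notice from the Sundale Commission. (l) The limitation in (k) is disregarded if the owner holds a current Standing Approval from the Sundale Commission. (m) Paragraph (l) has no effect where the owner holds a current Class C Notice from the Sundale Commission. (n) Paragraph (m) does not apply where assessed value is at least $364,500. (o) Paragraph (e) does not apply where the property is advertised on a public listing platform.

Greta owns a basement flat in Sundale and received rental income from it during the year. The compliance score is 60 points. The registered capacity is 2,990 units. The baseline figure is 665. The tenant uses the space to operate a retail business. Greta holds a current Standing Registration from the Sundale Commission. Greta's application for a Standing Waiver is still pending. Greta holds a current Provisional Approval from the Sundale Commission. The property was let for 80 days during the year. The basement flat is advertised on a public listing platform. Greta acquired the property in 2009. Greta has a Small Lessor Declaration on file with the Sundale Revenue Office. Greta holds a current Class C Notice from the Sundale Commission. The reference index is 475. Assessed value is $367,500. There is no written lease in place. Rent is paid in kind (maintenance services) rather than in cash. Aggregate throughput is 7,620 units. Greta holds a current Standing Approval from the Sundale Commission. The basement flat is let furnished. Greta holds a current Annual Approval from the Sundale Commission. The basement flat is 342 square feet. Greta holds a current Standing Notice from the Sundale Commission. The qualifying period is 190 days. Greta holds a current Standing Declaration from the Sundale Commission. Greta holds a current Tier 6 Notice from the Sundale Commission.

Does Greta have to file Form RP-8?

No — exception (d) applies; Greta is not required to file Form RP-8.

Exception (a) requires that the number of days the property was let is under 79 days; but the number of days the property was let is 80 days, not under 79 days, so (a) is unavailable.
Exception (b) requires that the qualifying period is under 180 days; but the qualifying period is 190 days, not under 180 days, so (b) is unavailable.
Exception (c) fails — there is no Standing Waiver in force.
Exception (d): rent is paid in kind; a current Standing Notice is held; a current Provisional Approval is held — every condition holds. As to paragraphs (i)–(n): (i) would limit (d) — a current Annual Approval is held — but (j) sets (i) aside: (j) operates against (i): the space is let for business use. (k) is engaged (a current Tier 6 Notice is held), but is set aside by (l): (l) operates against (k): a current Standing Approval is held. (m) is engaged (a current Class C Notice is held), but is overridden by (n): (n) operates against (m): assessed value is $367,500, meeting the $364,500 threshold. Exception (d) stands.
Exception (e)'s conditions are all satisfied: the property is let furnished; a Small Lessor Declaration is on file. But: (o) is engaged — the property is publicly advertised. Exception (e) does not apply.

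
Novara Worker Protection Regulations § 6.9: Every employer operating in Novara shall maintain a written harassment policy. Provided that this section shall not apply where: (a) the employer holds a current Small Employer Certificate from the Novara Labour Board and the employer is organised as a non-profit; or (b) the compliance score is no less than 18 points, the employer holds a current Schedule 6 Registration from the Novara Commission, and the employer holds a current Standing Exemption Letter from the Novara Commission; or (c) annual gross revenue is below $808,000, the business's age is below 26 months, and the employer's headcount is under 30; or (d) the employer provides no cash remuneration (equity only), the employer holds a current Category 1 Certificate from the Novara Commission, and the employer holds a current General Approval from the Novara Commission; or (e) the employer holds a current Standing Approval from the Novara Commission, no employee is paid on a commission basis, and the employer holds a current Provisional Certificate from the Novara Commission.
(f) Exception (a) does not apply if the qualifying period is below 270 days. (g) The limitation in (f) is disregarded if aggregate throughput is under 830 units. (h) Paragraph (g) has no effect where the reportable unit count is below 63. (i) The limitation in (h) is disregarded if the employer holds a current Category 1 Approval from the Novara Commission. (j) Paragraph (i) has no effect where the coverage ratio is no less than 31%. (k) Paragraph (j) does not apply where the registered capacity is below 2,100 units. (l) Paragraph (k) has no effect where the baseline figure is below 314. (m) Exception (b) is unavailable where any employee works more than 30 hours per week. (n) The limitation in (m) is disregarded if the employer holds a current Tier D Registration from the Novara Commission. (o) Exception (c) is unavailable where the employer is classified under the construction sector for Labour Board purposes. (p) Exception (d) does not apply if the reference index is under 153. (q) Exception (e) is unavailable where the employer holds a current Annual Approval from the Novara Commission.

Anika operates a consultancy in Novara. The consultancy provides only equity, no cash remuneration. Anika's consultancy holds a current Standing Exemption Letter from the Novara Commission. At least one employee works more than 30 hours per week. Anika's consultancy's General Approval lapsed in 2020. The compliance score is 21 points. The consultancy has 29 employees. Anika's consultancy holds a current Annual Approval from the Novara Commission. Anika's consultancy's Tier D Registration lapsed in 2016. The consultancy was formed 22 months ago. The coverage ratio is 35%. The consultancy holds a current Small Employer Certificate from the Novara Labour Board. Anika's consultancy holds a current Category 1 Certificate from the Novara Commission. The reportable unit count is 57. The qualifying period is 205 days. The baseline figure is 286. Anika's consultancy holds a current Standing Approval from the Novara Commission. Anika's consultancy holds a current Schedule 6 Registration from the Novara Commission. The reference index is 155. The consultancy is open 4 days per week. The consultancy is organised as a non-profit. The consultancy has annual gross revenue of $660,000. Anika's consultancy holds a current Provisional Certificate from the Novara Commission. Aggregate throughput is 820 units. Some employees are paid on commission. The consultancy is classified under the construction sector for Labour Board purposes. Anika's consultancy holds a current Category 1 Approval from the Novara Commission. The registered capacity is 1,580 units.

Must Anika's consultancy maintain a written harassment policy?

Yes — Anika's consultancy must maintain a written harassment policy.

Exception (a): a current Small Employer Certificate is held; the employer is a non-profit — every condition holds. Turning to paragraphs (f)–(l): (f) operates against (a): the qualifying period is 205 days, below the 270 days limit. (g) applies (aggregate throughput is 820 units, under the 830 units limit), but is itself disapplied by (h): (h) operates — the reportable unit count is 57, below the 63 limit. (i) is triggered (a current Category 1 Approval is held), but is overridden by (j): (j) operates — the coverage ratio is 35%, meeting the 31% threshold. (k) operates (the registered capacity is 1,580 units, below the 2,100 units limit), but yields to (l): (l) operates against (k): the baseline figure is 286, below the 314 limit. (a) is therefore removed.
Exception (b) is satisfied on its face — the compliance score is 21 points, meeting the 18 points threshold; a current Schedule 6 Registration is held; a current Standing Exemption Letter is held. But: (m) is triggered — at least one employee exceeds 30 hours/week. (n), which would lift (m), is not engaged — no current Tier D Registration is held. So (b) is unavailable.
Exception (c): annual gross revenue is $660,000, below the $808,000 limit; the business's age is 22 months, below the 26 months limit; the employer's headcount is 29, under the 30 limit — every condition holds. But applying paragraph (o): (o) operates against (c): the consultancy is classified under the construction sector. So (c) is unavailable.
Exception (d) fails — the General Approval is not current.
Exception (e) requires that no employee is paid on a commission basis; but some employees are paid on commission, so (e) is unavailable.
No exception displaces § 6.9.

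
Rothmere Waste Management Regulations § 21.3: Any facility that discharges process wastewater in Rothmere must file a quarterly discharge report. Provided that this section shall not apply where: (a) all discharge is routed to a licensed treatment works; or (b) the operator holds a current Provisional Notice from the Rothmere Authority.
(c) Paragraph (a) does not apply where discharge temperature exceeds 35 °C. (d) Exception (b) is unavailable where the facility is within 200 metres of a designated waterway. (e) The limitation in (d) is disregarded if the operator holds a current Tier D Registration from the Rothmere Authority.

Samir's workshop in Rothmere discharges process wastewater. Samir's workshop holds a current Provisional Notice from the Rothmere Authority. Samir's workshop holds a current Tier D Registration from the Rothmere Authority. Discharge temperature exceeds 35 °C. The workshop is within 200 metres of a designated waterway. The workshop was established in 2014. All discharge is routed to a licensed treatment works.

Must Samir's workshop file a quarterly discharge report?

Exception (a) is satisfied on its face — discharge is routed to a licensed treatment works. Turning to paragraph (c): (c) operates against (a): discharge temperature exceeds 35 °C. (a) is therefore removed.
Exception (b): a current Provisional Notice is held — every condition holds. As to paragraphs (d)–(e): (d) would limit (b) — the workshop is within 200 m of a designated waterway — but (e) sets (d) aside: (e) operates against (d): a current Tier D Registration is held. So (b) applies.

No — exception (b) applies; Samir's workshop is not required to file a quarterly discharge report.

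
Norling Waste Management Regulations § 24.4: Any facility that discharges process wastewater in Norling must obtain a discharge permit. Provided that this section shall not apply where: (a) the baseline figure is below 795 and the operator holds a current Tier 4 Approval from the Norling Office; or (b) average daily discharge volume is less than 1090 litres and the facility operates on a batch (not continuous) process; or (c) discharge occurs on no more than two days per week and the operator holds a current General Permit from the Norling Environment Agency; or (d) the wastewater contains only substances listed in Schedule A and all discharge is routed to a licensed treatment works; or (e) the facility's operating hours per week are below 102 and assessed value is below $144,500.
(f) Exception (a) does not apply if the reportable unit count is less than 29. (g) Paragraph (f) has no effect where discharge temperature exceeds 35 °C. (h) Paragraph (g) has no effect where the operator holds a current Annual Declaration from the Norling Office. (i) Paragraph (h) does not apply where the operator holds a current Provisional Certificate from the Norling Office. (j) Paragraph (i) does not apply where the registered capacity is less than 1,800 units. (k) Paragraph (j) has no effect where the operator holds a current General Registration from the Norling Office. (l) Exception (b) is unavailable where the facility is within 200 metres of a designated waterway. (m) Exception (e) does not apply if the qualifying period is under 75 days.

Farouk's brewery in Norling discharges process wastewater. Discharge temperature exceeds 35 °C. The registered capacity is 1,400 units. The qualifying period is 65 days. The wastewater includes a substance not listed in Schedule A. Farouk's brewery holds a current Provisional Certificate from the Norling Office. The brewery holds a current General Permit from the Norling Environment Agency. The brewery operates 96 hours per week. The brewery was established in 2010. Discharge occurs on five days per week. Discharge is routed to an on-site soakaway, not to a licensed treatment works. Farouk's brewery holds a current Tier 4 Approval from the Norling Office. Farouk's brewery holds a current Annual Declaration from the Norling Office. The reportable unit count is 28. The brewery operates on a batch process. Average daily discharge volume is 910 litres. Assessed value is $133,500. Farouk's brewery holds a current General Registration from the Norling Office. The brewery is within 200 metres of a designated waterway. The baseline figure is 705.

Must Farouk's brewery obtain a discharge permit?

Exception (a) is satisfied on its face — the baseline figure is 705, below the 795 limit; a current Tier 4 Approval is held. Under paragraphs (f)–(k): (f) is triggered (the reportable unit count is 28, less than the 29 limit), but is set aside by (g): (g) is triggered — discharge temperature exceeds 35 °C. (h) is triggered (a current Annual Declaration is held), but yields to (i): (i) operates against (h): a current Provisional Certificate is held. (j) operates (the registered capacity is 1,400 units, less than the 1,800 units limit), but is itself disapplied by (k): (k) is engaged — a current General Registration is held. Exception (a) stands.
Exception (b) is satisfied on its face — average daily discharge volume is 910 litres, less than the 1090 litres limit; the facility operates on a batch process. But applying paragraph (l): (l) operates against (b): the brewery is within 200 m of a designated waterway. So (b) is unavailable.
Exception (c) does not apply: discharge occurs on five days per week.
Exception (d) requires that the wastewater contains only substances listed in Schedule A; but the wastewater includes a non-Schedule-A substance, so (d) is unavailable.
Exception (e)'s conditions are all satisfied: the facility's operating hours per week are 96, below the 102 limit; assessed value is $133,500, below the $144,500 limit. However, paragraph (m) must be considered: (m) operates against (e): the qualifying period is 65 days, under the 75 days limit. So (e) is unavailable.

No — exception (a) applies; Farouk's brewery is not required to obtain a discharge permit.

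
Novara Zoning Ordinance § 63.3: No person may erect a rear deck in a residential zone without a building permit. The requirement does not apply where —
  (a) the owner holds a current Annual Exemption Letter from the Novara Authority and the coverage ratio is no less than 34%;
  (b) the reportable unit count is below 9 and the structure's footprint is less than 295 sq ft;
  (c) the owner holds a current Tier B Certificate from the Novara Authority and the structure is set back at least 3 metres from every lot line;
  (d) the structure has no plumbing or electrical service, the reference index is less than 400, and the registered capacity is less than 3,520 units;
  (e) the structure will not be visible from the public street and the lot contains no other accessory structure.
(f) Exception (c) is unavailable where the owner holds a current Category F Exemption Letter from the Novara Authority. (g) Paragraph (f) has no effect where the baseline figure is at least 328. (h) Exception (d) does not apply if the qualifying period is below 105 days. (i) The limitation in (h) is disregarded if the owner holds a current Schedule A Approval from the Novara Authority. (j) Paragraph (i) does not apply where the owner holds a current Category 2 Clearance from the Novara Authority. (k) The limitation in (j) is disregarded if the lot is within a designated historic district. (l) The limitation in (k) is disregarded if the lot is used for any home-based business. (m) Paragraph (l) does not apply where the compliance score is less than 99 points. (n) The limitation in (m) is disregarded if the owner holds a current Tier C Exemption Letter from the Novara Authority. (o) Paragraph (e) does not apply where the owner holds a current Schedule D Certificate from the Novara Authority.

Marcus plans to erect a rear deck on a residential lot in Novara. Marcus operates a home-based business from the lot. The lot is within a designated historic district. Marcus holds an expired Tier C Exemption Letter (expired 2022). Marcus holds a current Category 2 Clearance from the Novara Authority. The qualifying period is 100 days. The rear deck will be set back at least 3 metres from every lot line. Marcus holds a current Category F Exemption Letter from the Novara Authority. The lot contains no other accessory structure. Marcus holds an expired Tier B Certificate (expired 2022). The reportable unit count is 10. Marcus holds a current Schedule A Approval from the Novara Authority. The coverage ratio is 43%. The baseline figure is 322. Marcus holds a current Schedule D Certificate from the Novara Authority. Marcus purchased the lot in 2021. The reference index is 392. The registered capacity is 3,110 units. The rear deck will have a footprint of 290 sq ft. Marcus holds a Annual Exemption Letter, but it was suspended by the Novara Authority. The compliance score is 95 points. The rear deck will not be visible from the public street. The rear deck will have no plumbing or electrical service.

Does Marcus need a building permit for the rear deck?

No — exception (d) applies; Marcus does not need a building permit.

Exception (a) does not apply: the Annual Exemption Letter is not current.
Exception (b) requires that the reportable unit count is below 9; but the reportable unit count is 10, not below 9, so (b) is unavailable.
Exception (c) does not apply: there is no Tier B Certificate in force.
Exception (d) is satisfied on its face — there is no plumbing or electrical service; the reference index is 392, less than the 400 limit; the registered capacity is 3,110 units, less than the 3,520 units limit. Applying paragraphs (h)–(n): (h) operates (the qualifying period is 100 days, below the 105 days limit), but is itself disapplied by (i): (i) operates — a current Schedule A Approval is held. (j) operates (a current Category 2 Clearance is held), but is itself disapplied by (k): (k) is engaged — the lot is in a historic district. (l) operates (a home-based business operates on the lot), but is set aside by (m): (m) operates against (l): the compliance score is 95 points, less than the 99 points limit. (n) is not triggered (no current Tier C Exemption Letter is held), so (m) stands. So (d) applies.
All of (e)'s requirements are met (the structure will not be visible from the street; the lot has no other accessory structure). Turning to paragraph (o): (o) operates against (e): a current Schedule D Certificate is held. So (e) is unavailable.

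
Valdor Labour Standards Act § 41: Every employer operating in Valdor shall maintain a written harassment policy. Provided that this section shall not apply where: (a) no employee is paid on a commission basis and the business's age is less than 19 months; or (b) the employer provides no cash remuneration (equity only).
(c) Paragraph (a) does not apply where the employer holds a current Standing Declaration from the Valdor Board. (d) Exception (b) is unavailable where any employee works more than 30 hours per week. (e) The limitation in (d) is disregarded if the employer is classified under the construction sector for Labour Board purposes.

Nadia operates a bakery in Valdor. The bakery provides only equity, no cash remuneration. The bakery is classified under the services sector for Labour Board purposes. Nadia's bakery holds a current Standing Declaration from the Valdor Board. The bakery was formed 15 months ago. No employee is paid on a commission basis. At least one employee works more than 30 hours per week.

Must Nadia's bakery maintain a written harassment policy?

Exception (a): no employee is paid on commission; the business's age is 15 months, less than the 19 months limit — every condition holds. However, paragraph (c) must be considered: (c) is engaged — a current Standing Declaration is held. So (a) is unavailable.
Exception (b): remuneration is equity-only — every condition holds. However, paragraphs (d)–(e) must be considered: (d) operates against (b): at least one employee exceeds 30 hours/week. (e), which would lift (d), is not engaged — the bakery is classified under the services sector. Exception (b) does not apply.
Every exception is unavailable, so the rule governs.

Yes — Nadia's bakery must maintain a written harassment policy.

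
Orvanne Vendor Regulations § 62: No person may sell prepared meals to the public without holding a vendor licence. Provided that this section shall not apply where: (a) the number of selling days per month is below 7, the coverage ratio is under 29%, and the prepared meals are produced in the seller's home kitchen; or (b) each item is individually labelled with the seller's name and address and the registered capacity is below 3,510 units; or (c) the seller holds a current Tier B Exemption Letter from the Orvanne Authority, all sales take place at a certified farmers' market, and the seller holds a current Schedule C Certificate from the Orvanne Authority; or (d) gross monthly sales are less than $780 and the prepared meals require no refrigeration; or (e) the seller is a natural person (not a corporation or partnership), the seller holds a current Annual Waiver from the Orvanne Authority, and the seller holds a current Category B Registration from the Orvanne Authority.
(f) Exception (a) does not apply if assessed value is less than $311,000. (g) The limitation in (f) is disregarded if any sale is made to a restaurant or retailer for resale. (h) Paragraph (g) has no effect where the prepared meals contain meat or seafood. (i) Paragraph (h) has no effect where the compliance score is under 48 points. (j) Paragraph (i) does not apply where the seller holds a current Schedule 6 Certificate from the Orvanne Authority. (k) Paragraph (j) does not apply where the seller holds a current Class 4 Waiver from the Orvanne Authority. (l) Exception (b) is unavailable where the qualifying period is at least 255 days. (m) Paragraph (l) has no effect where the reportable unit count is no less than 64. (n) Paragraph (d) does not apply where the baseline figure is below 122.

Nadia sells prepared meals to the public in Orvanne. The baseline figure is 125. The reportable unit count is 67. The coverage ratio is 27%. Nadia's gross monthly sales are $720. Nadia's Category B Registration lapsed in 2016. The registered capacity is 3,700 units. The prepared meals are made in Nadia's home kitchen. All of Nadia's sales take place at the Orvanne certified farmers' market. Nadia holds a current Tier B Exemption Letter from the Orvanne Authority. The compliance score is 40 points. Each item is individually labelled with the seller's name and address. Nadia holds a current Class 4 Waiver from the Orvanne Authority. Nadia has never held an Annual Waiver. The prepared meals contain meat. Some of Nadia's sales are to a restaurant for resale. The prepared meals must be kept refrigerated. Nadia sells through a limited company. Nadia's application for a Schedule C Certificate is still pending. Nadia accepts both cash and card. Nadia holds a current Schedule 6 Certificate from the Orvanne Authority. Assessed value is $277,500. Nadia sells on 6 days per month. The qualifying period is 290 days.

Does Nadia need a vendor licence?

No — exception (a) applies; Nadia is not required to hold a vendor licence.

Exception (a): the number of selling days per month is 6, below the 7 limit; the coverage ratio is 27%, under the 29% limit; the prepared meals are home-kitchen produced — every condition holds. As to paragraphs (f)–(k): (f) would limit (a) — assessed value is $277,500, less than the $311,000 limit — but (g) sets (f) aside: (g) is engaged — some sales are to a restaurant for resale. (h) operates (the prepared meals contain meat), but is set aside by (i): (i) operates against (h): the compliance score is 40 points, under the 48 points limit. (j) would limit (i) — a current Schedule 6 Certificate is held — but (k) sets (j) aside: (k) operates against (j): a current Class 4 Waiver is held. So (a) applies.
Exception (b) does not apply: the registered capacity is 3,700 units, not below 3,510 units.
Exception (c) does not apply: the Schedule C Certificate is not current.
Exception (d) does not apply: the prepared meals require refrigeration.
Exception (e) fails — the seller operates through a limited company.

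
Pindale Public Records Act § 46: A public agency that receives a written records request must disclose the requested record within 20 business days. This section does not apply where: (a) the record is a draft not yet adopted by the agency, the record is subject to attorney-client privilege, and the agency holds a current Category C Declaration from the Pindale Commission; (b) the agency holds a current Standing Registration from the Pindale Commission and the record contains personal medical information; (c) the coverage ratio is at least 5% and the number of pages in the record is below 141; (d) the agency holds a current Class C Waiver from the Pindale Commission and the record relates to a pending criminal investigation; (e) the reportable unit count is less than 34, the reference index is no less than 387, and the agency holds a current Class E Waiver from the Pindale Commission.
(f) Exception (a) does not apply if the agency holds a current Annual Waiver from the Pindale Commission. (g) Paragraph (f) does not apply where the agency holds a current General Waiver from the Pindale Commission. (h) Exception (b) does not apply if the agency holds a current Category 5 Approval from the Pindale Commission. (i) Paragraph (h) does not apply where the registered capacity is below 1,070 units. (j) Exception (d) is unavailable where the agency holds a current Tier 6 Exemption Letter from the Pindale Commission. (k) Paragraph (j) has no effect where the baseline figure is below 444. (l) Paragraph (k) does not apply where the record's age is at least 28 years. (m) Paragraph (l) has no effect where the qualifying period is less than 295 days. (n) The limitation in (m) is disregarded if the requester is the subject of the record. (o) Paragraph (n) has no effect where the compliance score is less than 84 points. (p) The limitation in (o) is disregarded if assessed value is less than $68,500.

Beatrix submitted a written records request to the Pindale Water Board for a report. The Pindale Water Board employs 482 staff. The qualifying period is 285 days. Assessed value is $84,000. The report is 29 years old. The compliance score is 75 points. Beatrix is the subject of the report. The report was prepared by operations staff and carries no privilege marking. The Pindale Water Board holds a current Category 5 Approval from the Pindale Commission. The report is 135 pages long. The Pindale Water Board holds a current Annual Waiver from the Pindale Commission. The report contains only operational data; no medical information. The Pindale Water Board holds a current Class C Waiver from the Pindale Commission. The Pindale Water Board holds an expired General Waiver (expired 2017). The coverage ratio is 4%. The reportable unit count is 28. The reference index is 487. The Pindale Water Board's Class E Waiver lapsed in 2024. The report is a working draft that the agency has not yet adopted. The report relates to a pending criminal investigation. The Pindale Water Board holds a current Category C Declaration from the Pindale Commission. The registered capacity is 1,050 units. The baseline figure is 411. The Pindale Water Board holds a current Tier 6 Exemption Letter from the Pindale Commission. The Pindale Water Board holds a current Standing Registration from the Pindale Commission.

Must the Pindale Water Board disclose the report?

Exception (a) does not apply: the report carries no privilege marking.
Exception (b) requires that the record contains personal medical information; but the report contains only operational data, so (b) is unavailable.
Exception (c) fails — the coverage ratio is 4%, short of 5%.
All of (d)'s requirements are met (a current Class C Waiver is held; the report relates to a pending investigation). Under paragraphs (j)–(p): (j) applies (a current Tier 6 Exemption Letter is held), but yields to (k): (k) operates against (j): the baseline figure is 411, below the 444 limit. (l) would limit (k) — the record's age is 29 years, meeting the 28 years threshold — but (m) sets (l) aside: (m) operates against (l): the qualifying period is 285 days, less than the 295 days limit. (n) applies (Beatrix is the subject of the report), but yields to (o): (o) operates against (n): the compliance score is 75 points, less than the 84 points limit. (p) is not triggered (assessed value is $84,000, not less than $68,500), so (o) stands. So (d) applies.
Exception (e) does not apply: there is no Class E Waiver in force.

No — exception (d) applies; the Pindale Water Board is not required to disclose the report.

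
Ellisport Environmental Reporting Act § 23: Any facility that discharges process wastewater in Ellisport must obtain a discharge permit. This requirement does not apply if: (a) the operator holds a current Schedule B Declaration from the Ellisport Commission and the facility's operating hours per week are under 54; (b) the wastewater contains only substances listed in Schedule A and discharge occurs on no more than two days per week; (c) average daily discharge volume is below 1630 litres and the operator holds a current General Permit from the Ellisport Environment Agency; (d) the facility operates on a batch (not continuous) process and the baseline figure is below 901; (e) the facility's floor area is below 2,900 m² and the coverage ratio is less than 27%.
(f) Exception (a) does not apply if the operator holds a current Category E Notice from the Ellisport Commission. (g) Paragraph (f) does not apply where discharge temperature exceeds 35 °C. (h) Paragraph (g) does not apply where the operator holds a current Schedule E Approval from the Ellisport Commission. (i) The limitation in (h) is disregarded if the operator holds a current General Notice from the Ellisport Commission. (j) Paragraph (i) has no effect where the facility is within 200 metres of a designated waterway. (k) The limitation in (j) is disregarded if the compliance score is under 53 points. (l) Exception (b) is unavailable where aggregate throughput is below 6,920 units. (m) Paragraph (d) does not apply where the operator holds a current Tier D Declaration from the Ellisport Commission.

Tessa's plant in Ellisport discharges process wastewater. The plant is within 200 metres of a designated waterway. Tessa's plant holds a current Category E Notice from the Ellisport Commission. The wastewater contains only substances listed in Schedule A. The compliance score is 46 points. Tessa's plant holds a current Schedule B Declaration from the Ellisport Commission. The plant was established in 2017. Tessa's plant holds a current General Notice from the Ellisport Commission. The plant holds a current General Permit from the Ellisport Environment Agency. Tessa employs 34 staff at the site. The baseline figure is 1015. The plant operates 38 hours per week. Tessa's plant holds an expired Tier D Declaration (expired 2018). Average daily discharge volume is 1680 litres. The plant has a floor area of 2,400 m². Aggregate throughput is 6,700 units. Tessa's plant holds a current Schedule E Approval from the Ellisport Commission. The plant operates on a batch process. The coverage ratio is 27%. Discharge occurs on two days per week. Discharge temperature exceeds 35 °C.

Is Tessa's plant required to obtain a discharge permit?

No — exception (a) applies; Tessa's plant is not required to obtain a discharge permit.

Exception (a): a current Schedule B Declaration is held; the facility's operating hours per week are 38, under the 54 limit — every condition holds. Under paragraphs (f)–(k): (f) would limit (a) — a current Category E Notice is held — but (g) sets (f) aside: (g) operates against (f): discharge temperature exceeds 35 °C. (h) is engaged (a current Schedule E Approval is held), but is itself disapplied by (i): (i) operates — a current General Notice is held. (j) would limit (i) — the plant is within 200 m of a designated waterway — but (k) sets (j) aside: (k) applies — the compliance score is 46 points, under the 53 points limit. So (a) applies.
Exception (b): the wastewater is Schedule-A-only; discharge occurs on no more than two days per week — every condition holds. But applying paragraph (l): (l) is triggered — aggregate throughput is 6,700 units, below the 6,920 units limit. (b) is therefore removed.
Exception (c) does not apply: average daily discharge volume is 1680 litres, not below 1630 litres.
Exception (d) requires that the baseline figure is below 901; but the baseline figure is 1,015, not below 901, so (d) is unavailable.
Exception (e) does not apply: the coverage ratio is 27%, not less than 27%.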